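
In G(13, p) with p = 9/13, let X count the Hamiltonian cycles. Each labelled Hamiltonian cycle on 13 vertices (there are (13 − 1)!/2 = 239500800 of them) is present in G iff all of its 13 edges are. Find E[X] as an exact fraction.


K_13 has (13 − 1)!/2 = 239500800 labelled Hamiltonian cycles.
For each such Hamiltonian cycle H, let X_H = 1 if all 13 edges of H are present in G. Then P[X_H = 1] = p^{13} = (9/13)^{13} = 2541865828329/302875106592253.
Summing the indicators: E[X] = Σ_H E[X_H] = 239500800 · p^{13} = 239500800 · 2541865828329/302875106592253 = 608778899377458163200/302875106592253.
Numerically: E[X] ≈ 2.01e+06.

E[X] = 239500800 · (9/13)^{13} = 608778899377458163200/302875106592253 ≈ 2.01e+06.


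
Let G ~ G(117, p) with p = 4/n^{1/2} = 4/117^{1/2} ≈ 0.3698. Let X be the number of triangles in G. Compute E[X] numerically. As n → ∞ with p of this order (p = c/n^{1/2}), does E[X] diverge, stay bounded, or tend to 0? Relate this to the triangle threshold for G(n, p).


Number of potential triangles: C(117, 3) = 260130.
Each occurs with probability p³ ≈ (0.3698)³ ≈ 5.0570958e-02.
By linearity: E[X] = C(117, 3)·p³ ≈ 260130 · 5.0570958e-02 ≈ 13155.02332.
Since α = 1/2 < 1, p = c/n^{1/2} ≫ 1/n is above the triangle threshold p ~ 1/n. Asymptotically E[X] ~ (c³/6)·n^{3(1−α)} = (4³/6)·n^{1.5} → ∞; triangles are abundant w.h.p.

E[X] ≈ 13155.02332; in regime p = Θ(1/n^{1/2}) E[X] diverges (above the triangle threshold p ~ 1/n).


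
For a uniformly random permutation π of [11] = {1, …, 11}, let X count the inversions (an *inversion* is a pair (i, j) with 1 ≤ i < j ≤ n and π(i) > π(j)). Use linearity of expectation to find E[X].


Write X = Σ X_I over the C(11, 2) = 55 pairs i < j, with X_I the indicator of one inversion.
There are 55 indicators.
For each fixed pair i < j, the values π(i) and π(j) are two distinct elements of {1, …, 11} in uniformly random order; by symmetry P[π(i) > π(j)] = 1/2.
By linearity: E[X] = 55 · (1/2) = C(11, 2) · (1/2) = 55/2 = 55/2 ≈ 27.500.

E[X] = 55/2 = 27.500.


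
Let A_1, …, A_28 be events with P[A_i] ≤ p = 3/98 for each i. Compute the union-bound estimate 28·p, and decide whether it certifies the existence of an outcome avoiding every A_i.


Union bound: P[∪_{i=1}^{28} A_i] ≤ Σ_i P[A_i] ≤ 28·p = 28·(3/98) = 6/7.
Numerically: 6/7 ≈ 0.8571.
Is 6/7 < 1? YES.
Since P[∪ A_i] ≤ 6/7 < 1, the complement has P[∩ A_i^c] ≥ 1 − 6/7 = 1/7 > 0, so some outcome avoids every A_i.

28·p = 6/7 ≈ 0.8571; existence CERTIFIED by the union bound.


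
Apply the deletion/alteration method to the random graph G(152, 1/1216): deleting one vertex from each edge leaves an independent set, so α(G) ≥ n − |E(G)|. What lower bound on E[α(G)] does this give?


E[|E(G)|] = C(152, 2)·p = 11476 · (1/1216) = 151/16.
E[α(G)] ≥ n − E[|E(G)|] = 152 − 151/16 = 2281/16.
Numerically: ≈ 142.562500.
(This is only a lower bound; the true E[α(G)] may be larger.)

E[α(G)] ≥ 2281/16 ≈ 142.562500.


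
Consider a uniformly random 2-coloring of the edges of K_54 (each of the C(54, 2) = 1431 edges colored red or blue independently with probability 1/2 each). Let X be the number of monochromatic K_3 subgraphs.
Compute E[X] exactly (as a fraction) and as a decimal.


Let X = Σ_S X_S over the C(54, 3) = 24804 subsets S of size 3, where X_S = 1 if the K_3 on S is monochromatic.
For a fixed S, the K_3 on S has C(3, 2) = 3 edges. P[all 3 edges red] = (1/2)^3, and likewise for blue, so P[monochromatic] = 2·(1/2)^3 = 2^{1 − 3} = 1/4.
By linearity: E[X] = C(54, 3) · 2^{1 − 3} = 24804 · 1/4 = 6201.
Numerically: E[X] ≈ 6201.000.

E[X] = C(54,3)·2^(1−C(3,2)) = 6201 ≈ 6201.000.


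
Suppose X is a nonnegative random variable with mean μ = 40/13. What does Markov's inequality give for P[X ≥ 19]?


μ = E[X] = 40/13, a = 19.
Markov: P[X ≥ 19] ≤ μ/a = (40/13)/19 = 40/247.
Numerically: ≈ 0.16194.
(Since a = 19 > μ = 3.07692, the bound 40/247 is < 1 and informative.)

P[X ≥ 19] ≤ 40/247 ≈ 0.16194.


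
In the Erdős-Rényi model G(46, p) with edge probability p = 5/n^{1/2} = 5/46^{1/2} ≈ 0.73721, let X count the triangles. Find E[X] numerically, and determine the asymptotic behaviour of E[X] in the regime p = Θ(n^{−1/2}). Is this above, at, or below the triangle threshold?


Number of potential triangles: C(46, 3) = 15180.
Each occurs with probability p³ ≈ (0.73721)³ ≈ 4.0065749e-01.
By linearity: E[X] = C(46, 3)·p³ ≈ 15180 · 4.0065749e-01 ≈ 6081.98069.
Since α = 1/2 < 1, p = c/n^{1/2} ≫ 1/n is above the triangle threshold p ~ 1/n. Asymptotically E[X] ~ (c³/6)·n^{3(1−α)} = (5³/6)·n^{1.5} → ∞; triangles are abundant w.h.p.

E[X] ≈ 6081.98069; in regime p = Θ(1/n^{1/2}) E[X] diverges (above the triangle threshold p ~ 1/n).


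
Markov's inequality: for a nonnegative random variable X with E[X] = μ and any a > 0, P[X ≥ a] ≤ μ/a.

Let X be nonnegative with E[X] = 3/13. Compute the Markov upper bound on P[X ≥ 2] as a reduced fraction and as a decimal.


μ = E[X] = 3/13, a = 2.
Markov: P[X ≥ 2] ≤ μ/a = (3/13)/2 = 3/26.
Numerically: ≈ 0.11538.
(Since a = 2 > μ = 0.23077, the bound 3/26 is < 1 and informative.)

P[X ≥ 2] ≤ 3/26 ≈ 0.11538.


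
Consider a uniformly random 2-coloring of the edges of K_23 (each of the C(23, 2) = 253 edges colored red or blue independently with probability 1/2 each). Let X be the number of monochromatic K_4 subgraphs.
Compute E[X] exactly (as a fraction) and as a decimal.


Let X = Σ_S X_S over the C(23, 4) = 8855 subsets S of size 4, where X_S = 1 if the K_4 on S is monochromatic.
For a fixed S, the K_4 on S has C(4, 2) = 6 edges. P[all 6 edges red] = (1/2)^6, and likewise for blue, so P[monochromatic] = 2·(1/2)^6 = 2^{1 − 6} = 1/32.
Summing: E[X] = C(23, 4) · 2^{1 − 6} = 8855 · 1/32 = 8855/32.
Numerically: E[X] ≈ 276.71875.

E[X] = C(23,4)·2^(1−C(4,2)) = 8855/32 ≈ 276.71875.


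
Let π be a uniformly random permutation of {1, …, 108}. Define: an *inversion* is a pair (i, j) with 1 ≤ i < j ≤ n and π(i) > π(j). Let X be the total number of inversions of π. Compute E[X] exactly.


Write X = Σ X_I over the C(108, 2) = 5778 pairs i < j, with X_I the indicator of one inversion.
There are 5778 indicators.
For each fixed pair i < j, the values π(i) and π(j) are two distinct elements of {1, …, 108} in uniformly random order; by symmetry P[π(i) > π(j)] = 1/2.
By linearity: E[X] = 5778 · (1/2) = C(108, 2) · (1/2) = 5778/2 = 2889 ≈ 2889.0000.

E[X] = 2889 = 2889.0000.


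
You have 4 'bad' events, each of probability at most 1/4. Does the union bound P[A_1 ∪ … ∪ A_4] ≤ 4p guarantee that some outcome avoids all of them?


Union bound: P[∪_{i=1}^{4} A_i] ≤ Σ_i P[A_i] ≤ 4·p = 4·(1/4) = 1.
Numerically: 1 ≈ 1.000000.
Is 1 < 1? NO.
Since the bound 1 is ≥ 1, the union bound is uninformative here; it does NOT by itself certify existence.

4·p = 1 ≈ 1.000000; existence NOT certified by the union bound.


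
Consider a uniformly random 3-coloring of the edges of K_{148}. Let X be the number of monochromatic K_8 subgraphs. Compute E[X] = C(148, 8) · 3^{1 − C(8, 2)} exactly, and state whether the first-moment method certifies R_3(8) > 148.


E[X] = C(148, 8) · 3^{1 − 28} = 4709614623714 · 3^{−27} = 4709614623714/7625597484987.
As a reduced fraction: E[X] = 523290513746/847288609443 ≈ 0.61761.
Is E[X] < 1? YES.
Since E[X] < 1, there exists a 3-coloring of K_{148} with no monochromatic K_8; hence R_3(8) > 148.

E[X] = 523290513746/847288609443 ≈ 0.61761; E[X] < 1, so R_3(8) > 148.


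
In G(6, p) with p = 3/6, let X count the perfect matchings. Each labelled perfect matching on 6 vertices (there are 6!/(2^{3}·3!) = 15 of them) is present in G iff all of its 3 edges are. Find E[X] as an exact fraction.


K_6 has 6!/(2^{3}·3!) = 15 labelled perfect matchings.
For each such perfect matching H, let X_H = 1 if all 3 edges of H are present in G. Then P[X_H = 1] = p^{3} = (1/2)^{3} = 1/8.
By linearity: E[X] = Σ_H E[X_H] = 15 · p^{3} = 15 · 1/8 = 15/8.
Numerically: E[X] ≈ 1.875.

E[X] = 15 · (1/2)^{3} = 15/8 ≈ 1.875.


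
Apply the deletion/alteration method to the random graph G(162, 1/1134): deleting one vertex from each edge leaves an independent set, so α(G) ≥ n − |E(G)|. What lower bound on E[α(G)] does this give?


E[|E(G)|] = C(162, 2)·p = 13041 · (1/1134) = 23/2.
E[α(G)] ≥ n − E[|E(G)|] = 162 − 23/2 = 301/2.
Numerically: ≈ 150.5000.
(This is only a lower bound; the true E[α(G)] may be larger.)

E[α(G)] ≥ 301/2 ≈ 150.5000.


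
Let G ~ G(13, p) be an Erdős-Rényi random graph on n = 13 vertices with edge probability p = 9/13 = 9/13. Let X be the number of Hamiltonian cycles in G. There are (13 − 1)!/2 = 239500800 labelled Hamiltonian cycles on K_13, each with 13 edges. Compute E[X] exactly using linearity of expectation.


K_13 has (13 − 1)!/2 = 239500800 labelled Hamiltonian cycles.
For each such Hamiltonian cycle H, let X_H = 1 if all 13 edges of H are present in G. Then P[X_H = 1] = p^{13} = (9/13)^{13} = 2541865828329/302875106592253.
Summing the indicators: E[X] = Σ_H E[X_H] = 239500800 · p^{13} = 239500800 · 2541865828329/302875106592253 = 608778899377458163200/302875106592253.
Numerically: E[X] ≈ 2.01e+06.

E[X] = 239500800 · (9/13)^{13} = 608778899377458163200/302875106592253 ≈ 2.01e+06.


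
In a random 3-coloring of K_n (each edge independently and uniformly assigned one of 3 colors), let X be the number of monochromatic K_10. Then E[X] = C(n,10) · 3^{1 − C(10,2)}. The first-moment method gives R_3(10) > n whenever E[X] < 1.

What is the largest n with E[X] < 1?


We need C(n, 10) · 3^{1 − 45} < 1, i.e. C(n, 10) < 3^{45 − 1} = 984770902183611232881.
Check values of n near the boundary:
  n = 572: C(572, 10) = 954640815642161682606; 954640815642161682606 < 984770902183611232881? YES
  n = 573: C(573, 10) = 971597135635805762226; 971597135635805762226 < 984770902183611232881? YES
  n = 574: C(574, 10) = 988824035203816502691; 988824035203816502691 < 984770902183611232881? NO
  n = 575: C(575, 10) = 1006325345561406175305; 1006325345561406175305 < 984770902183611232881? NO
The largest n with C(n, 10) < 984770902183611232881 is n = 573 (where E[X] = 35985079097622435638/36472996377170786403 ≈ 0.98662). Hence R_3(10) > 573, i.e. R_3(10) ≥ 574.

Largest n = 573; hence R_3(10) > 573.


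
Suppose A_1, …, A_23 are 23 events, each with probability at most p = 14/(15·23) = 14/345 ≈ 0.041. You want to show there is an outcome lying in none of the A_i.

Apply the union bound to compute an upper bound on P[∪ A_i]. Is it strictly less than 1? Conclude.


Union bound: P[∪_{i=1}^{23} A_i] ≤ Σ_i P[A_i] ≤ 23·p = 23·(14/345) = 14/15.
Numerically: 14/15 ≈ 0.933.
Is 14/15 < 1? YES.
Since P[∪ A_i] ≤ 14/15 < 1, the complement has P[∩ A_i^c] ≥ 1 − 14/15 = 1/15 > 0, so some outcome avoids every A_i.

23·p = 14/15 ≈ 0.933; existence CERTIFIED by the union bound.


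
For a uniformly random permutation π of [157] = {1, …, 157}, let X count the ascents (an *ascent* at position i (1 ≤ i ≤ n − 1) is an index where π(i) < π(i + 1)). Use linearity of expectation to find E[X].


Write X = Σ X_I over i = 1, …, 156, with X_I the indicator of one ascent.
There are 156 indicators.
For each fixed i, the pair (π(i), π(i+1)) is a uniformly random ordered pair of distinct values from {1, …, 157}; by symmetry P[π(i) < π(i+1)] = 1/2.
By linearity: E[X] = 156 · (1/2) = (157 − 1) · (1/2) = 78 ≈ 78.000000.

E[X] = 78 = 78.000000.


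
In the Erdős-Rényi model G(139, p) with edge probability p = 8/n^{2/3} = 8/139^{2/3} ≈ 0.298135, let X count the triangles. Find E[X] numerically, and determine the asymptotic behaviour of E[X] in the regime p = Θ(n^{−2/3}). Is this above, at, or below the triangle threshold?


Number of potential triangles: C(139, 3) = 437989.
Each occurs with probability p³ ≈ (0.298135)³ ≈ 2.64996636e-02.
By linearity: E[X] = C(139, 3)·p³ ≈ 437989 · 2.64996636e-02 ≈ 11606.561151.
Since α = 2/3 < 1, p = c/n^{2/3} ≫ 1/n is above the triangle threshold p ~ 1/n. Asymptotically E[X] ~ (c³/6)·n^{3(1−α)} = (8³/6)·n^{1} → ∞; triangles are abundant w.h.p.

E[X] ≈ 11606.561151; in regime p = Θ(1/n^{2/3}) E[X] diverges (above the triangle threshold p ~ 1/n).


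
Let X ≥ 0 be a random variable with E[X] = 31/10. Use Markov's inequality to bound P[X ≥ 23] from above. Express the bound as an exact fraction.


μ = E[X] = 31/10, a = 23.
Markov: P[X ≥ 23] ≤ μ/a = (31/10)/23 = 31/230.
Numerically: ≈ 0.134783.
(Since a = 23 > μ = 3.100000, the bound 31/230 is < 1 and informative.)

P[X ≥ 23] ≤ 31/230 ≈ 0.134783.


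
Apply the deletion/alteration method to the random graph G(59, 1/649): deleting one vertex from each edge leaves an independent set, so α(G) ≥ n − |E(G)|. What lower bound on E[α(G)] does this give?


E[|E(G)|] = C(59, 2)·p = 1711 · (1/649) = 29/11.
E[α(G)] ≥ n − E[|E(G)|] = 59 − 29/11 = 620/11.
Numerically: ≈ 56.363636.
(This is only a lower bound; the true E[α(G)] may be larger.)

E[α(G)] ≥ 620/11 ≈ 56.363636.


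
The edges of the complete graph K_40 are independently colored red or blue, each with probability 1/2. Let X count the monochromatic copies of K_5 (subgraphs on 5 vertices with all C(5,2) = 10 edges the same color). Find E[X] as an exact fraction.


Let X = Σ_S X_S over the C(40, 5) = 658008 subsets S of size 5, where X_S = 1 if the K_5 on S is monochromatic.
For a fixed S, the K_5 on S has C(5, 2) = 10 edges. P[all 10 edges red] = (1/2)^10, and likewise for blue, so P[monochromatic] = 2·(1/2)^10 = 2^{1 − 10} = 1/512.
By linearity: E[X] = C(40, 5) · 2^{1 − 10} = 658008 · 1/512 = 82251/64.
Numerically: E[X] ≈ 1285.1719.

E[X] = C(40,5)·2^(1−C(5,2)) = 82251/64 ≈ 1285.1719.


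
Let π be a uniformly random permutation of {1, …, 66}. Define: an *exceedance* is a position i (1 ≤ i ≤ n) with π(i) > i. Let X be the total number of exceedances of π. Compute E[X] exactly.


Write X = Σ_{i=1}^{66} X_i, where X_i = 1_{π(i) > i}.
For each fixed i, π(i) is uniform over {1, …, 66} (marginal of a uniform permutation), so P[π(i) > i] = (n − i)/n. Summing: Σ_{i=1}^{66} (n − i)/n = (0 + 1 + … + 65)/66 = 66(66 − 1)/(2·66) = (66 − 1)/2.
Hence E[X] = Σ_{i=1}^{66} (66 − i)/66 = 65/2 ≈ 32.50000.

E[X] = 65/2 = 32.50000.


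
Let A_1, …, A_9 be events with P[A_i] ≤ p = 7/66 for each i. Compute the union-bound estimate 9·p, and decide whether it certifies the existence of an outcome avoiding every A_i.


Union bound: P[∪_{i=1}^{9} A_i] ≤ Σ_i P[A_i] ≤ 9·p = 9·(7/66) = 21/22.
Numerically: 21/22 ≈ 0.955.
Is 21/22 < 1? YES.
Since P[∪ A_i] ≤ 21/22 < 1, the complement has P[∩ A_i^c] ≥ 1 − 21/22 = 1/22 > 0, so some outcome avoids every A_i.

9·p = 21/22 ≈ 0.955; existence CERTIFIED by the union bound.


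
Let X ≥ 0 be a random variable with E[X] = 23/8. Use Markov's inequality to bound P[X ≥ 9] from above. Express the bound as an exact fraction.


μ = E[X] = 23/8, a = 9.
Markov: P[X ≥ 9] ≤ μ/a = (23/8)/9 = 23/72.
Numerically: ≈ 0.319.
(Since a = 9 > μ = 2.875, the bound 23/72 is < 1 and informative.)

P[X ≥ 9] ≤ 23/72 ≈ 0.319.


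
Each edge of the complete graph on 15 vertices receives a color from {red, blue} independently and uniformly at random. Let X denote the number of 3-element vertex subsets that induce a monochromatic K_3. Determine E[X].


Let X = Σ_S X_S over the C(15, 3) = 455 subsets S of size 3, where X_S = 1 if the K_3 on S is monochromatic.
For a fixed S, the K_3 on S has C(3, 2) = 3 edges. P[all 3 edges red] = (1/2)^3, and likewise for blue, so P[monochromatic] = 2·(1/2)^3 = 2^{1 − 3} = 1/4.
By linearity: E[X] = C(15, 3) · 2^{1 − 3} = 455 · 1/4 = 455/4.
Numerically: E[X] ≈ 113.750000.

E[X] = C(15,3)·2^(1−C(3,2)) = 455/4 ≈ 113.750000.


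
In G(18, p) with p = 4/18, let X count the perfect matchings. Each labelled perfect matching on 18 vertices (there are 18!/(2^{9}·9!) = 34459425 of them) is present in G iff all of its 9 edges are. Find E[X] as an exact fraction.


K_18 has 18!/(2^{9}·9!) = 34459425 labelled perfect matchings.
For each such perfect matching H, let X_H = 1 if all 9 edges of H are present in G. Then P[X_H = 1] = p^{9} = (2/9)^{9} = 512/387420489.
Summing the indicators: E[X] = Σ_H E[X_H] = 34459425 · p^{9} = 34459425 · 512/387420489 = 217817600/4782969.
Numerically: E[X] ≈ 45.5.

E[X] = 34459425 · (2/9)^{9} = 217817600/4782969 ≈ 45.5.


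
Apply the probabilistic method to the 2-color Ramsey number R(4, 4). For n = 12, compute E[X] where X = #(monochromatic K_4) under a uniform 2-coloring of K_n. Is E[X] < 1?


E[X] = C(12, 4) · 2^{1 − 6} = 495 · 2^{−5} = 495/32.
As a reduced fraction: E[X] = 495/32 ≈ 15.469.
Is E[X] < 1? NO.
Since E[X] ≥ 1, the first-moment bound is inconclusive at n = 12; it does NOT by itself certify R(4, 4) > 12.

E[X] = 495/32 ≈ 15.469; E[X] ≥ 1; first-moment method inconclusive here.


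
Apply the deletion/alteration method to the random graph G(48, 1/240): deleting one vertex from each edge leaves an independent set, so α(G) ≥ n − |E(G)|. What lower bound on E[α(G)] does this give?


E[|E(G)|] = C(48, 2)·p = 1128 · (1/240) = 47/10.
E[α(G)] ≥ n − E[|E(G)|] = 48 − 47/10 = 433/10.
Numerically: ≈ 43.300000.
(This is only a lower bound; the true E[α(G)] may be larger.)

E[α(G)] ≥ 433/10 ≈ 43.300000.


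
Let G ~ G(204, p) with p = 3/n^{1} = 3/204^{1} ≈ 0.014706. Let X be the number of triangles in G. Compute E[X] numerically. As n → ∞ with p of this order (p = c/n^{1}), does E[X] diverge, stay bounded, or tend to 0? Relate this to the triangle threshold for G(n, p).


Number of potential triangles: C(204, 3) = 1394204.
Each occurs with probability p³ ≈ (0.014706)³ ≈ 3.1803379e-06.
By linearity: E[X] = C(204, 3)·p³ ≈ 1394204 · 3.1803379e-06 ≈ 4.43404.
Here α = 1, so p = 3/n is exactly at the triangle threshold p ~ 1/n. Asymptotically E[X] → c³/6 = 3³/6 = 9/2 ≈ 4.50000, a bounded constant. In this regime the triangle count is asymptotically Poisson(c³/6).

E[X] ≈ 4.43404; in regime p = Θ(1/n^{1}) E[X] stays bounded (at the triangle threshold p ~ 1/n).


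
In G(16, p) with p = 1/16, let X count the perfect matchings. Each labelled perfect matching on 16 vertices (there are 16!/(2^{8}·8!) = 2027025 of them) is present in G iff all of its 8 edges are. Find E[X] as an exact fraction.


K_16 has 16!/(2^{8}·8!) = 2027025 labelled perfect matchings.
For each such perfect matching H, let X_H = 1 if all 8 edges of H are present in G. Then P[X_H = 1] = p^{8} = (1/16)^{8} = 1/4294967296.
By linearity of expectation: E[X] = Σ_H E[X_H] = 2027025 · p^{8} = 2027025 · 1/4294967296 = 2027025/4294967296.
Numerically: E[X] ≈ 0.00047195.

E[X] = 2027025 · (1/16)^{8} = 2027025/4294967296 ≈ 0.00047195.


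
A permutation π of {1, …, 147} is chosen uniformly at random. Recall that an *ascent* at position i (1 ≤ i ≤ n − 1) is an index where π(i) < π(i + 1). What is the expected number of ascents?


Write X = Σ X_I over i = 1, …, 146, with X_I the indicator of one ascent.
There are 146 indicators.
For each fixed i, the pair (π(i), π(i+1)) is a uniformly random ordered pair of distinct values from {1, …, 147}; by symmetry P[π(i) < π(i+1)] = 1/2.
By linearity: E[X] = 146 · (1/2) = (147 − 1) · (1/2) = 73 ≈ 73.000000.

E[X] = 73 = 73.000000.


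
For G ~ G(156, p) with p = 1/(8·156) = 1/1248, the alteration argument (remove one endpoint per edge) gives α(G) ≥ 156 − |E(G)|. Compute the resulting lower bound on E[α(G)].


E[|E(G)|] = C(156, 2)·p = 12090 · (1/1248) = 155/16.
E[α(G)] ≥ n − E[|E(G)|] = 156 − 155/16 = 2341/16.
Numerically: ≈ 146.312500.
(This is only a lower bound; the true E[α(G)] may be larger.)

E[α(G)] ≥ 2341/16 ≈ 146.312500.


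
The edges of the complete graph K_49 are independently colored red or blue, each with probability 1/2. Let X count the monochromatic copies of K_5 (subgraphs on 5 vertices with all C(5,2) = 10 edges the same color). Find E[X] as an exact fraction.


Let X = Σ_S X_S over the C(49, 5) = 1906884 subsets S of size 5, where X_S = 1 if the K_5 on S is monochromatic.
For a fixed S, the K_5 on S has C(5, 2) = 10 edges. P[all 10 edges red] = (1/2)^10, and likewise for blue, so P[monochromatic] = 2·(1/2)^10 = 2^{1 − 10} = 1/512.
By linearity of expectation: E[X] = C(49, 5) · 2^{1 − 10} = 1906884 · 1/512 = 476721/128.
Numerically: E[X] ≈ 3724.382812.

E[X] = C(49,5)·2^(1−C(5,2)) = 476721/128 ≈ 3724.382812.


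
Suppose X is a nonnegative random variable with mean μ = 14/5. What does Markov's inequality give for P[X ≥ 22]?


μ = E[X] = 14/5, a = 22.
Markov: P[X ≥ 22] ≤ μ/a = (14/5)/22 = 7/55.
Numerically: ≈ 0.127273.
(Since a = 22 > μ = 2.800000, the bound 7/55 is < 1 and informative.)

P[X ≥ 22] ≤ 7/55 ≈ 0.127273.


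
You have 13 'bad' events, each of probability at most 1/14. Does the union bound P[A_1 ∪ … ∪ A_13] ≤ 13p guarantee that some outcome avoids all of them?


Union bound: P[∪_{i=1}^{13} A_i] ≤ Σ_i P[A_i] ≤ 13·p = 13·(1/14) = 13/14.
Numerically: 13/14 ≈ 0.9286.
Is 13/14 < 1? YES.
Since P[∪ A_i] ≤ 13/14 < 1, the complement has P[∩ A_i^c] ≥ 1 − 13/14 = 1/14 > 0, so some outcome avoids every A_i.

13·p = 13/14 ≈ 0.9286; existence CERTIFIED by the union bound.


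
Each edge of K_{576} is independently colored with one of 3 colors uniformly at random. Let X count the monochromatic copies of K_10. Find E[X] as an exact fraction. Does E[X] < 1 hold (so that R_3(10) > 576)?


E[X] = C(576, 10) · 3^{1 − 45} = 1024104945306307344480 · 3^{−44} = 1024104945306307344480/984770902183611232881.
As a reduced fraction: E[X] = 12643270929707498080/12157665459056928801 ≈ 1.040.
Is E[X] < 1? NO.
Since E[X] ≥ 1, the first-moment bound is inconclusive at n = 576; it does NOT by itself certify R_3(10) > 576.

E[X] = 12643270929707498080/12157665459056928801 ≈ 1.040; E[X] ≥ 1; first-moment method inconclusive here.


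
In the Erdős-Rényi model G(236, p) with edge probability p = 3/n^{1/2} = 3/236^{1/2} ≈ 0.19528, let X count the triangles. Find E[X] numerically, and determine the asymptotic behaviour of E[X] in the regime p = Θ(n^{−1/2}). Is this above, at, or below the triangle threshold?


Number of potential triangles: C(236, 3) = 2162940.
Each occurs with probability p³ ≈ (0.19528)³ ≈ 7.4472470e-03.
By linearity: E[X] = C(236, 3)·p³ ≈ 2162940 · 7.4472470e-03 ≈ 16107.94848.
Since α = 1/2 < 1, p = c/n^{1/2} ≫ 1/n is above the triangle threshold p ~ 1/n. Asymptotically E[X] ~ (c³/6)·n^{3(1−α)} = (3³/6)·n^{1.5} → ∞; triangles are abundant w.h.p.

E[X] ≈ 16107.94848; in regime p = Θ(1/n^{1/2}) E[X] diverges (above the triangle threshold p ~ 1/n).


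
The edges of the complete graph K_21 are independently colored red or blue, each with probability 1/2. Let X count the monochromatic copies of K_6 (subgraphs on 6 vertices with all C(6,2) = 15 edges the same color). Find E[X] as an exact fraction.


Let X = Σ_S X_S over the C(21, 6) = 54264 subsets S of size 6, where X_S = 1 if the K_6 on S is monochromatic.
For a fixed S, the K_6 on S has C(6, 2) = 15 edges. P[all 15 edges red] = (1/2)^15, and likewise for blue, so P[monochromatic] = 2·(1/2)^15 = 2^{1 − 15} = 1/16384.
Summing: E[X] = C(21, 6) · 2^{1 − 15} = 54264 · 1/16384 = 6783/2048.
Numerically: E[X] ≈ 3.312.

E[X] = C(21,6)·2^(1−C(6,2)) = 6783/2048 ≈ 3.312.


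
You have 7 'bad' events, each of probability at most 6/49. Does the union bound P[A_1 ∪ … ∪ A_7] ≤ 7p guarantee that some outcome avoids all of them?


Union bound: P[∪_{i=1}^{7} A_i] ≤ Σ_i P[A_i] ≤ 7·p = 7·(6/49) = 6/7.
Numerically: 6/7 ≈ 0.8571.
Is 6/7 < 1? YES.
Since P[∪ A_i] ≤ 6/7 < 1, the complement has P[∩ A_i^c] ≥ 1 − 6/7 = 1/7 > 0, so some outcome avoids every A_i.

7·p = 6/7 ≈ 0.8571; existence CERTIFIED by the union bound.


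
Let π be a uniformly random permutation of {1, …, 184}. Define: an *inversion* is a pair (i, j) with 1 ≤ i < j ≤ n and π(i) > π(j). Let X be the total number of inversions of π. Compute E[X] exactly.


Write X = Σ X_I over the C(184, 2) = 16836 pairs i < j, with X_I the indicator of one inversion.
There are 16836 indicators.
For each fixed pair i < j, the values π(i) and π(j) are two distinct elements of {1, …, 184} in uniformly random order; by symmetry P[π(i) > π(j)] = 1/2.
By linearity: E[X] = 16836 · (1/2) = C(184, 2) · (1/2) = 16836/2 = 8418 ≈ 8418.000.

E[X] = 8418 = 8418.000.


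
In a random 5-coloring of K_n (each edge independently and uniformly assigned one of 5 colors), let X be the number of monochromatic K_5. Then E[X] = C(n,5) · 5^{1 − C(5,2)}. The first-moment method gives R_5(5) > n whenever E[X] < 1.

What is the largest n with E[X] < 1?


We need C(n, 5) · 5^{1 − 10} < 1, i.e. C(n, 5) < 5^{10 − 1} = 1953125.
Check values of n near the boundary:
  n = 44: C(44, 5) = 1086008; 1086008 < 1953125? YES
  n = 45: C(45, 5) = 1221759; 1221759 < 1953125? YES
  n = 46: C(46, 5) = 1370754; 1370754 < 1953125? YES
  n = 47: C(47, 5) = 1533939; 1533939 < 1953125? YES
  n = 48: C(48, 5) = 1712304; 1712304 < 1953125? YES
  n = 49: C(49, 5) = 1906884; 1906884 < 1953125? YES
  n = 50: C(50, 5) = 2118760; 2118760 < 1953125? NO
  n = 51: C(51, 5) = 2349060; 2349060 < 1953125? NO
The largest n with C(n, 5) < 1953125 is n = 49 (where E[X] = 1906884/1953125 ≈ 0.976). Hence R_5(5) > 49, i.e. R_5(5) ≥ 50.

Largest n = 49; hence R_5(5) > 49.


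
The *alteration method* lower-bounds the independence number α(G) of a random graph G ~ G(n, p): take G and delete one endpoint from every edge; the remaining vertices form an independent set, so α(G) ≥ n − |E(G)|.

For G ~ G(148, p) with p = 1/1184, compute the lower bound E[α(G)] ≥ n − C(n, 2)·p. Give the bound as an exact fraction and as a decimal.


E[|E(G)|] = C(148, 2)·p = 10878 · (1/1184) = 147/16.
E[α(G)] ≥ n − E[|E(G)|] = 148 − 147/16 = 2221/16.
Numerically: ≈ 138.8125.
(This is only a lower bound; the true E[α(G)] may be larger.)

E[α(G)] ≥ 2221/16 ≈ 138.8125.


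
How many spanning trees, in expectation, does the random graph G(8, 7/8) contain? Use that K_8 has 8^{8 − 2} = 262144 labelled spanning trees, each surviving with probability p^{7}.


K_8 has 8^{8 − 2} = 262144 labelled spanning trees.
For each such spanning tree H, let X_H = 1 if all 7 edges of H are present in G. Then P[X_H = 1] = p^{7} = (7/8)^{7} = 823543/2097152.
Summing the indicators: E[X] = Σ_H E[X_H] = 262144 · p^{7} = 262144 · 823543/2097152 = 823543/8.
Numerically: E[X] ≈ 102943.

E[X] = 262144 · (7/8)^{7} = 823543/8 ≈ 102943.


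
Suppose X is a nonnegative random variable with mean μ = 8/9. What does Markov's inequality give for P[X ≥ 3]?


μ = E[X] = 8/9, a = 3.
Markov: P[X ≥ 3] ≤ μ/a = (8/9)/3 = 8/27.
Numerically: ≈ 0.296296.
(Since a = 3 > μ = 0.888889, the bound 8/27 is < 1 and informative.)

P[X ≥ 3] ≤ 8/27 ≈ 0.296296.


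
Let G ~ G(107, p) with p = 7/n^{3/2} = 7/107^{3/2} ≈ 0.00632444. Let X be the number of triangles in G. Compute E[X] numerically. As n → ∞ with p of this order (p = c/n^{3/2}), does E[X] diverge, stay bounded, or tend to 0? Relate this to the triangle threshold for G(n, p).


Number of potential triangles: C(107, 3) = 198485.
Each occurs with probability p³ ≈ (0.00632444)³ ≈ 2.52968893e-07.
By linearity: E[X] = C(107, 3)·p³ ≈ 198485 · 2.52968893e-07 ≈ 0.050211.
Since α = 3/2 > 1, p = c/n^{3/2} = o(1/n) is below the triangle threshold p ~ 1/n. Asymptotically E[X] ~ (c³/6)·n^{3(1−α)} = (7³/6)·n^{-1.5} → 0, so by Markov's inequality G has no triangles w.h.p.

E[X] ≈ 0.050211; in regime p = Θ(1/n^{3/2}) E[X] tends to 0 (below the triangle threshold p ~ 1/n).


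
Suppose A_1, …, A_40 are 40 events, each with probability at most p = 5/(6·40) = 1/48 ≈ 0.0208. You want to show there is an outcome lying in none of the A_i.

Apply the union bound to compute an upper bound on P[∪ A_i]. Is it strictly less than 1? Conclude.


Union bound: P[∪_{i=1}^{40} A_i] ≤ Σ_i P[A_i] ≤ 40·p = 40·(1/48) = 5/6.
Numerically: 5/6 ≈ 0.8333.
Is 5/6 < 1? YES.
Since P[∪ A_i] ≤ 5/6 < 1, the complement has P[∩ A_i^c] ≥ 1 − 5/6 = 1/6 > 0, so some outcome avoids every A_i.

40·p = 5/6 ≈ 0.8333; existence CERTIFIED by the union bound.


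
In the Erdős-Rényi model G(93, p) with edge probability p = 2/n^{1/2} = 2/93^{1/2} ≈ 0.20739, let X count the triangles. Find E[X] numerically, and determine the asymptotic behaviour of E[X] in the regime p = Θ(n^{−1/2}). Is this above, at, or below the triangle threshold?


Number of potential triangles: C(93, 3) = 129766.
Each occurs with probability p³ ≈ (0.20739)³ ≈ 8.9200146e-03.
By linearity: E[X] = C(93, 3)·p³ ≈ 129766 · 8.9200146e-03 ≈ 1157.51461.
Since α = 1/2 < 1, p = c/n^{1/2} ≫ 1/n is above the triangle threshold p ~ 1/n. Asymptotically E[X] ~ (c³/6)·n^{3(1−α)} = (2³/6)·n^{1.5} → ∞; triangles are abundant w.h.p.

E[X] ≈ 1157.51461; in regime p = Θ(1/n^{1/2}) E[X] diverges (above the triangle threshold p ~ 1/n).


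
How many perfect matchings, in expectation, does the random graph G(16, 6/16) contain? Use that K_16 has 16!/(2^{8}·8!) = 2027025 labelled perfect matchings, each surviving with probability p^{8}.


K_16 has 16!/(2^{8}·8!) = 2027025 labelled perfect matchings.
For each such perfect matching H, let X_H = 1 if all 8 edges of H are present in G. Then P[X_H = 1] = p^{8} = (3/8)^{8} = 6561/16777216.
By linearity of expectation: E[X] = Σ_H E[X_H] = 2027025 · p^{8} = 2027025 · 6561/16777216 = 13299311025/16777216.
Numerically: E[X] ≈ 792.7.

E[X] = 2027025 · (3/8)^{8} = 13299311025/16777216 ≈ 792.7.


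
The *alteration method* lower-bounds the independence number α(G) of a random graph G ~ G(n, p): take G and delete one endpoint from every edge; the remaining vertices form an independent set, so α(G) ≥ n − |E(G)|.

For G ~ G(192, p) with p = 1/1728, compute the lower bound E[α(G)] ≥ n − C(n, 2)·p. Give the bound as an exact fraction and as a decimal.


E[|E(G)|] = C(192, 2)·p = 18336 · (1/1728) = 191/18.
E[α(G)] ≥ n − E[|E(G)|] = 192 − 191/18 = 3265/18.
Numerically: ≈ 181.388889.
(This is only a lower bound; the true E[α(G)] may be larger.)

E[α(G)] ≥ 3265/18 ≈ 181.388889.


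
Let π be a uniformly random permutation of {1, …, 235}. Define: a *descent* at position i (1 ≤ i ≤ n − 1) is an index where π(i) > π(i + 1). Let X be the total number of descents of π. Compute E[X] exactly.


Write X = Σ X_I over i = 1, …, 234, with X_I the indicator of one descent.
There are 234 indicators.
For each fixed i, the pair (π(i), π(i+1)) is a uniformly random ordered pair of distinct values from {1, …, 235}; by symmetry P[π(i) > π(i+1)] = 1/2.
By linearity: E[X] = 234 · (1/2) = (235 − 1) · (1/2) = 117 ≈ 117.00000.

E[X] = 117 = 117.00000.


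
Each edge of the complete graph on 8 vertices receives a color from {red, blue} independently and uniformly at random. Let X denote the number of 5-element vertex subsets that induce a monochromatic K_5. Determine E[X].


Let X = Σ_S X_S over the C(8, 5) = 56 subsets S of size 5, where X_S = 1 if the K_5 on S is monochromatic.
For a fixed S, the K_5 on S has C(5, 2) = 10 edges. P[all 10 edges red] = (1/2)^10, and likewise for blue, so P[monochromatic] = 2·(1/2)^10 = 2^{1 − 10} = 1/512.
By linearity of expectation: E[X] = C(8, 5) · 2^{1 − 10} = 56 · 1/512 = 7/64.
Numerically: E[X] ≈ 0.109375.

E[X] = C(8,5)·2^(1−C(5,2)) = 7/64 ≈ 0.109375.


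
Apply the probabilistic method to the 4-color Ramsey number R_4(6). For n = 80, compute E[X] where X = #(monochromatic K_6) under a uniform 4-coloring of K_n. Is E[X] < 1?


E[X] = C(80, 6) · 4^{1 − 15} = 300500200 · 4^{−14} = 300500200/268435456.
As a reduced fraction: E[X] = 37562525/33554432 ≈ 1.1194505.
Is E[X] < 1? NO.
Since E[X] ≥ 1, the first-moment bound is inconclusive at n = 80; it does NOT by itself certify R_4(6) > 80.

E[X] = 37562525/33554432 ≈ 1.1194505; E[X] ≥ 1; first-moment method inconclusive here.


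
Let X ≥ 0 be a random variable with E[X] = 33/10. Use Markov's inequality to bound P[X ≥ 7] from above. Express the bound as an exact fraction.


μ = E[X] = 33/10, a = 7.
Markov: P[X ≥ 7] ≤ μ/a = (33/10)/7 = 33/70.
Numerically: ≈ 0.471.
(Since a = 7 > μ = 3.300, the bound 33/70 is < 1 and informative.)

P[X ≥ 7] ≤ 33/70 ≈ 0.471.


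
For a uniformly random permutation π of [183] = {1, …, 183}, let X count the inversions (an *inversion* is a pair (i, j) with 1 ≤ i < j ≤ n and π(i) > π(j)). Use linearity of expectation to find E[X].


Write X = Σ X_I over the C(183, 2) = 16653 pairs i < j, with X_I the indicator of one inversion.
There are 16653 indicators.
For each fixed pair i < j, the values π(i) and π(j) are two distinct elements of {1, …, 183} in uniformly random order; by symmetry P[π(i) > π(j)] = 1/2.
By linearity: E[X] = 16653 · (1/2) = C(183, 2) · (1/2) = 16653/2 = 16653/2 ≈ 8326.500.

E[X] = 16653/2 = 8326.500.


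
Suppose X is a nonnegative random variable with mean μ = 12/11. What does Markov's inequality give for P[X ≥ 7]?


μ = E[X] = 12/11, a = 7.
Markov: P[X ≥ 7] ≤ μ/a = (12/11)/7 = 12/77.
Numerically: ≈ 0.155844.
(Since a = 7 > μ = 1.090909, the bound 12/77 is < 1 and informative.)

P[X ≥ 7] ≤ 12/77 ≈ 0.155844.


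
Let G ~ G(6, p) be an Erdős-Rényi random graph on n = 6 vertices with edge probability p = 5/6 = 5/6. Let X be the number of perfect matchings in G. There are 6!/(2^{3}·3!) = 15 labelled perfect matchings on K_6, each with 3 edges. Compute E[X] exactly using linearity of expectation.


K_6 has 6!/(2^{3}·3!) = 15 labelled perfect matchings.
For each such perfect matching H, let X_H = 1 if all 3 edges of H are present in G. Then P[X_H = 1] = p^{3} = (5/6)^{3} = 125/216.
Summing the indicators: E[X] = Σ_H E[X_H] = 15 · p^{3} = 15 · 125/216 = 625/72.
Numerically: E[X] ≈ 8.68.

E[X] = 15 · (5/6)^{3} = 625/72 ≈ 8.68.


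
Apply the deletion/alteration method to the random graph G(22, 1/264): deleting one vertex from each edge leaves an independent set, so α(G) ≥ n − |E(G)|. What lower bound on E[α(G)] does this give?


E[|E(G)|] = C(22, 2)·p = 231 · (1/264) = 7/8.
E[α(G)] ≥ n − E[|E(G)|] = 22 − 7/8 = 169/8.
Numerically: ≈ 21.1250.
(This is only a lower bound; the true E[α(G)] may be larger.)

E[α(G)] ≥ 169/8 ≈ 21.1250.


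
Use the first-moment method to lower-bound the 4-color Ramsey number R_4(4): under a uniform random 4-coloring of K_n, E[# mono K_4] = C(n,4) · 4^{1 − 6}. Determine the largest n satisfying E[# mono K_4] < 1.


We need C(n, 4) · 4^{1 − 6} < 1, i.e. C(n, 4) < 4^{6 − 1} = 1024.
Check values of n near the boundary:
  n = 9: C(9, 4) = 126; 126 < 1024? YES
  n = 10: C(10, 4) = 210; 210 < 1024? YES
  n = 11: C(11, 4) = 330; 330 < 1024? YES
  n = 12: C(12, 4) = 495; 495 < 1024? YES
  n = 13: C(13, 4) = 715; 715 < 1024? YES
  n = 14: C(14, 4) = 1001; 1001 < 1024? YES
  n = 15: C(15, 4) = 1365; 1365 < 1024? NO
  n = 16: C(16, 4) = 1820; 1820 < 1024? NO
The largest n with C(n, 4) < 1024 is n = 14 (where E[X] = 1001/1024 ≈ 0.978). Hence R_4(4) > 14, i.e. R_4(4) ≥ 15.

Largest n = 14; hence R_4(4) > 14.


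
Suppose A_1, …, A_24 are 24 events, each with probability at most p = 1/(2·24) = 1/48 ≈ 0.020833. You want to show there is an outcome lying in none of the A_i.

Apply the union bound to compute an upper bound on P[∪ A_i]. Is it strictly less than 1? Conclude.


Union bound: P[∪_{i=1}^{24} A_i] ≤ Σ_i P[A_i] ≤ 24·p = 24·(1/48) = 1/2.
Numerically: 1/2 ≈ 0.500000.
Is 1/2 < 1? YES.
Since P[∪ A_i] ≤ 1/2 < 1, the complement has P[∩ A_i^c] ≥ 1 − 1/2 = 1/2 > 0, so some outcome avoids every A_i.

24·p = 1/2 ≈ 0.500000; existence CERTIFIED by the union bound.


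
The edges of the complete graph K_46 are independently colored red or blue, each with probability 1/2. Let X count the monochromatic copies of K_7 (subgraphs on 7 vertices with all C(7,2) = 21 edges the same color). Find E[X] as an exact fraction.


Let X = Σ_S X_S over the C(46, 7) = 53524680 subsets S of size 7, where X_S = 1 if the K_7 on S is monochromatic.
For a fixed S, the K_7 on S has C(7, 2) = 21 edges. P[all 21 edges red] = (1/2)^21, and likewise for blue, so P[monochromatic] = 2·(1/2)^21 = 2^{1 − 21} = 1/1048576.
By linearity of expectation: E[X] = C(46, 7) · 2^{1 − 21} = 53524680 · 1/1048576 = 6690585/131072.
Numerically: E[X] ≈ 51.0451.

E[X] = C(46,7)·2^(1−C(7,2)) = 6690585/131072 ≈ 51.0451.


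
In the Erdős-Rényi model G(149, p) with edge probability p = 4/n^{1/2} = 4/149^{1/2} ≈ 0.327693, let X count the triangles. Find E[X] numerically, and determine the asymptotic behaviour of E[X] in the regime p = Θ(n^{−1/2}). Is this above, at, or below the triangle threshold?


Number of potential triangles: C(149, 3) = 540274.
Each occurs with probability p³ ≈ (0.327693)³ ≈ 3.51884852e-02.
By linearity: E[X] = C(149, 3)·p³ ≈ 540274 · 3.51884852e-02 ≈ 19011.423640.
Since α = 1/2 < 1, p = c/n^{1/2} ≫ 1/n is above the triangle threshold p ~ 1/n. Asymptotically E[X] ~ (c³/6)·n^{3(1−α)} = (4³/6)·n^{1.5} → ∞; triangles are abundant w.h.p.

E[X] ≈ 19011.423640; in regime p = Θ(1/n^{1/2}) E[X] diverges (above the triangle threshold p ~ 1/n).


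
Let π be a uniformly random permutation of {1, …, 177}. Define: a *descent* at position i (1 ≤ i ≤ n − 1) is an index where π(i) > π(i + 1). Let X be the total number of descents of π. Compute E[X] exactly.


Write X = Σ X_I over i = 1, …, 176, with X_I the indicator of one descent.
There are 176 indicators.
For each fixed i, the pair (π(i), π(i+1)) is a uniformly random ordered pair of distinct values from {1, …, 177}; by symmetry P[π(i) > π(i+1)] = 1/2.
By linearity: E[X] = 176 · (1/2) = (177 − 1) · (1/2) = 88 ≈ 88.00000.

E[X] = 88 = 88.00000.


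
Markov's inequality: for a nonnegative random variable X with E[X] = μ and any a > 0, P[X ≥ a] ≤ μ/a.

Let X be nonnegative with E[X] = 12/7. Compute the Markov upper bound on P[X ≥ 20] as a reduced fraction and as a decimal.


μ = E[X] = 12/7, a = 20.
Markov: P[X ≥ 20] ≤ μ/a = (12/7)/20 = 3/35.
Numerically: ≈ 0.08571.
(Since a = 20 > μ = 1.71429, the bound 3/35 is < 1 and informative.)

P[X ≥ 20] ≤ 3/35 ≈ 0.08571.


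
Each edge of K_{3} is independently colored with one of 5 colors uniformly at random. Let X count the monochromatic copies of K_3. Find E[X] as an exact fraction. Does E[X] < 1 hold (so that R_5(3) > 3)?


E[X] = C(3, 3) · 5^{1 − 3} = 1 · 5^{−2} = 1/25.
As a reduced fraction: E[X] = 1/25 ≈ 0.040.
Is E[X] < 1? YES.
Since E[X] < 1, there exists a 5-coloring of K_{3} with no monochromatic K_3; hence R_5(3) > 3.

E[X] = 1/25 ≈ 0.040; E[X] < 1, so R_5(3) > 3.


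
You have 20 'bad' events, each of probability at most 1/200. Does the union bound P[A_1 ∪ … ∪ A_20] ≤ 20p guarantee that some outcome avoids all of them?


Union bound: P[∪_{i=1}^{20} A_i] ≤ Σ_i P[A_i] ≤ 20·p = 20·(1/200) = 1/10.
Numerically: 1/10 ≈ 0.1000000.
Is 1/10 < 1? YES.
Since P[∪ A_i] ≤ 1/10 < 1, the complement has P[∩ A_i^c] ≥ 1 − 1/10 = 9/10 > 0, so some outcome avoids every A_i.

20·p = 1/10 ≈ 0.1000000; existence CERTIFIED by the union bound.


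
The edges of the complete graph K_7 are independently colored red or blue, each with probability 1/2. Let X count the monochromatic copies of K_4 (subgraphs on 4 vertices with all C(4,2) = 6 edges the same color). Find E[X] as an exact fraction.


Let X = Σ_S X_S over the C(7, 4) = 35 subsets S of size 4, where X_S = 1 if the K_4 on S is monochromatic.
For a fixed S, the K_4 on S has C(4, 2) = 6 edges. P[all 6 edges red] = (1/2)^6, and likewise for blue, so P[monochromatic] = 2·(1/2)^6 = 2^{1 − 6} = 1/32.
By linearity of expectation: E[X] = C(7, 4) · 2^{1 − 6} = 35 · 1/32 = 35/32.
Numerically: E[X] ≈ 1.094.

E[X] = C(7,4)·2^(1−C(4,2)) = 35/32 ≈ 1.094.
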